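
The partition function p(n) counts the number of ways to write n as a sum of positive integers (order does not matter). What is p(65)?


Using the generating function prod_{k>=1} 1/(1-x^k), we compute p(65).
By dynamic programming over parts 1 through 65:
p(65) = 2012558

2012558


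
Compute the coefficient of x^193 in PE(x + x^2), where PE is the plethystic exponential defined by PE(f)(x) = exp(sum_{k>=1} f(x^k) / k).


With f(x) = x + x^2, the exponent is sum_{k>=1} (x^k + x^(2k)) / k = -ln(1 - x) - ln(1 - x^2). Exponentiating:
PE(x + x^2) = 1 / ((1 - x)(1 - x^2)).
This is the generating function for partitions of n into parts of size 1 or 2. The number of 2's can be any j in 0..96, and the rest are 1's, so
[x^193] = floor(193/2) + 1 = 97.

97


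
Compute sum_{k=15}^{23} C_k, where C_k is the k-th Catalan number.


C_15 through C_23: 9694845, 35357670, 129644790, 477638700, 1767263190, 6564120420, 24466267020, 91482563640, 343059613650
Sum = 9694845 + 35357670 + 129644790 + 477638700 + 1767263190 + 6564120420 + 24466267020 + 91482563640 + 343059613650
= 467992163925

467992163925


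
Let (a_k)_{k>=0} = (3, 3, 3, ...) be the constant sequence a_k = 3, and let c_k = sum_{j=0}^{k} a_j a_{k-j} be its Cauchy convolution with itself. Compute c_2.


Since a_j = 3 for all j >= 0, the convolution sum becomes
c_k = sum_{j=0}^{k} 3 * 3 = 9 * (k + 1).
Equivalently, the generating function of (a_k) is 3/(1 - x) and its square is 9/(1 - x)^2 = sum_{k>=0} 9(k + 1) x^k.
For k = 2: 9 * 3 = 27.

27


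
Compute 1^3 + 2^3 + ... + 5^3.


This power sum has a closed form given by Faulhaber's formula
sum_{k=1}^{m} k^p = (1 / (p + 1)) * sum_{j=0}^{p} C(p + 1, j) B_j m^(p + 1 - j),
but for small m direct computation is fastest:
1 + 8 + 27 + 64 + 125 = 225.

225


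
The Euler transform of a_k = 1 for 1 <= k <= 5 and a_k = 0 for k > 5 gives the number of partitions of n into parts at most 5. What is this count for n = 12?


Partitions of 12 into parts at most 5:
Using generating function (1-x)^(-1)(1-x^2)^(-1)...(1-x^5)^(-1),
the coefficient of x^12 = 47

47


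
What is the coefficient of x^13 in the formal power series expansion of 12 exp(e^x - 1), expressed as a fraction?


exp(e^x - 1) is the exponential generating function for the Bell numbers Bell_k: exp(e^x - 1) = sum_{k>=0} Bell_k x^k / k!.
So the coefficient of x^13 in 12 exp(e^x - 1) is 12 Bell_13 / 13!.
Computing: Bell_13 = 27644437 and 13! = 6227020800, giving
12 * 27644437/6227020800 = 27644437/518918400.

27644437/518918400


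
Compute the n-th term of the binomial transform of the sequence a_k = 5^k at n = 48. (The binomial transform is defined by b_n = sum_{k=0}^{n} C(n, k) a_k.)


With a_k = 5^k, b_n = sum_{k=0}^{n} C(n, k) 5^k = (1 + 5)^n by the binomial theorem.
For n = 48: (1 + 5)^48 = 6^48 = 22452257707354557240087211123792674816.

22452257707354557240087211123792674816


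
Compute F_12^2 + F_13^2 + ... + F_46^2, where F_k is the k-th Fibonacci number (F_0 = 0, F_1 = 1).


There is a standard identity sum_{k=0}^{N} F_k^2 = F_N * F_{N+1} (proved inductively from the telescoping relation F_k^2 = F_k F_{k+1} - F_{k-1} F_k). Then
sum_{k=12}^{46} F_k^2 = F_46 F_47 - F_11 F_12.
Computing: F_46 = 1836311903, F_47 = 2971215073, F_11 = 89, F_12 = 144.
Sum = 1836311903 * 2971215073 - 89 * 144 = 5456077604922901103.

5456077604922901103


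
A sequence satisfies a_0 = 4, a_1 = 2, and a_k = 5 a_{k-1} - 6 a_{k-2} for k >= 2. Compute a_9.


The characteristic equation is t^2 - 5 t + 6 = 0, with roots r_1 = 3 and r_2 = 2 (so c_1 = r_1 + r_2, c_2 = -r_1 r_2 as required).
One can use the closed form a_n = A r_1^n + B r_2^n, but direct iteration is more reliable:
a_0 = 4, a_1 = 2, a_2 = -14, a_3 = -82, a_4 = -326, a_5 = -1138, a_6 = -3734, a_7 = -11842, a_8 = -36806, a_9 = -112978.
So a_9 = -112978.

-112978


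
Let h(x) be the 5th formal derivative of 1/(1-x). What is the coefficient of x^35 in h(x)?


Differentiating 5 times: d^5/dx^5 [1/(1-x)] = 5!/(1-x)^6.
The expansion 1/(1-x)^6 = sum_{k>=0} C(k+5, 5) x^k, so the coefficient of x^n in 5!/(1-x)^6 is 5! * C(n+5, 5).
For n = 35: 120 * C(40, 5) = 120 * 658008 = 78960960

78960960


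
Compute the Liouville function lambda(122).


The Liouville function is lambda(k) = (-1)^Omega(k), where Omega(k) counts the prime factors of k with multiplicity.
Factoring: 122 = 2 * 61, so Omega(122) = 2.
lambda(122) = (-1)^2 = 1.

1


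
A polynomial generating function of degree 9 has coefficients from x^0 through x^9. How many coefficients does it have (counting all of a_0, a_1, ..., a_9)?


A polynomial of degree 9 takes the form a_0 + a_1 x + ... + a_9 x^9.
The number of coefficients is 9 + 1 = 10.

10


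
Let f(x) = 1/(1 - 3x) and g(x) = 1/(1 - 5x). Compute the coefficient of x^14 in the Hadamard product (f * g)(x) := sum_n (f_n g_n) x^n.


f has coefficients f_k = 3^k and g has coefficients g_k = 5^k, so the Hadamard product has coefficient (f*g)_k = 3^k * 5^k = 15^k.
For k = 14: 15^14 = 29192926025390625.

29192926025390625


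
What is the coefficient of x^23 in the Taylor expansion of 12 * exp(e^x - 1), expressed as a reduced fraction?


exp(e^x - 1) = sum_{k>=0} Bell_k x^k / k!, where Bell_k is the k-th Bell number.
So the coefficient of x^23 is 12 * Bell_23 / 23!.
Computing: Bell_23 = 44152005855084346 and 23! = 25852016738884976640000, giving
12 * 44152005855084346/25852016738884976640000 = 22076002927542173/1077167364120207360000.

22076002927542173/1077167364120207360000


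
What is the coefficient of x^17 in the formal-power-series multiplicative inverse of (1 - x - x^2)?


Let the inverse be f(x) = sum_{k>=0} a_k x^k. From f(x) * (1 - x - x^2) = 1 and matching coefficients:
 x^0: a_0 = 1.
 x^1: a_1 - a_0 = 0, so a_1 = 1.
 x^k (k >= 2): a_k - a_{k-1} - a_{k-2} = 0, i.e. a_k = a_{k-1} + a_{k-2}.
This is the Fibonacci-type recurrence shifted so that a_0 = a_1 = 1.
Iterating: a_0=1, a_1=1, a_2=2, a_3=3, a_4=5, a_5=8, a_6=13, a_7=21, a_8=34, a_9=55, ...
a_17 = 2584.

2584


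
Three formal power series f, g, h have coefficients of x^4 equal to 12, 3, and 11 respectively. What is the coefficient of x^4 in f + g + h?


Series addition is componentwise:
12 + 3 + 11
= 26

26


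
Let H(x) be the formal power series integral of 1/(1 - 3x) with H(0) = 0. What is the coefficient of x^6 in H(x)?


1/(1 - 3x) = sum_{k>=0} 3^k x^k. Integrating termwise with H(0) = 0:
H(x) = sum_{k>=0} 3^k x^(k+1) / (k+1) = sum_{m>=1} 3^(m-1) x^m / m.
For m = 6: 3^5/6 = 243/6 = 81/2.

81/2


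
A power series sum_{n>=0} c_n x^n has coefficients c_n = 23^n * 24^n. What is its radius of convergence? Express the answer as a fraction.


By the root test (Cauchy-Hadamard), the radius is R = 1 / limsup_n |c_n|^(1/n).
Here |c_n|^(1/n) = (23^n * 24^n)^(1/n) = 23 * 24 = 552 for all n.
So R = 1/552 = 1/552.

1/552


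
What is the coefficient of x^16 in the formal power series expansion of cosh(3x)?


The Maclaurin series is cosh(t) = sum_{m>=0} t^(2m) / (2m)!, so substituting t = 3x, only even powers of x are nonzero, with coefficient of x^(2m) equal to 3^(2m) / (2m)!.
For x^16 the coefficient is 3^16/16! = 43046721/20922789888000 = 59049/28700672000.

59049/28700672000


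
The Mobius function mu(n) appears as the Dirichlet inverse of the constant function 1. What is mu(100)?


100 has a squared prime factor, so mu(100) = 0.
Factorization reveals a repeated prime.

0


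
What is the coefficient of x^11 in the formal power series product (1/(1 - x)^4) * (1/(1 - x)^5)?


Combine the factors: (1/(1 - x)^4) * (1/(1 - x)^5) = 1/(1 - x)^9.
Then use 1/(1 - x)^r = sum_{k>=0} C(k + r - 1, r - 1) x^k with r = 9 and k = 11:
C(19, 8) = 75582.

75582


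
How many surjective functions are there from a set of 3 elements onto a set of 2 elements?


By inclusion-exclusion on which target elements are missed, the number of surjections from an n-set onto a k-set is
surj(n, k) = sum_{j=0}^{k} (-1)^j C(k, j) (k - j)^n.
Equivalently surj(n, k) = k! * S(n, k), where S(n, k) is the Stirling number of the second kind.
For n = 3, k = 2:
S(3, 2) = 3, so
surj = 2! * 3 = 2 * 3 = 6.

6


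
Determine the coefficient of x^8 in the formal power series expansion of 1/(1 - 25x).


The geometric series identity gives 1/(1 - c x) = sum_{k>=0} c^k x^k, so the coefficient of x^k is c^k.
Here c = 25 and k = 8.
Computing: 25^8 = 152587890625

152587890625


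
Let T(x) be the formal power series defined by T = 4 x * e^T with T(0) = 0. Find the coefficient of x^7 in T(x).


Apply the Lagrange inversion formula: if T = 4 x * phi(T) with phi(t) = e^t, then
[x^n] T = 4^n * (1/n) [t^(n-1)] phi(t)^n = 4^n * (1/n) [t^(n-1)] e^(n t) = 4^n * (1/n) * n^(n-1) / (n-1)! = 4^n * n^(n-1) / n!.
When c = 1 this is the Cayley count of rooted labeled trees on n vertices, divided by n!.
For n = 7: 4^7 * 7^6 / 7! = 16384 * 117649/5040 = 17210368/45.

17210368/45


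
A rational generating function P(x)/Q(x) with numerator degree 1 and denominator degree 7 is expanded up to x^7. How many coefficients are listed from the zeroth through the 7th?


Expanding up to x^7 gives the coefficients for x^0, x^1, ..., x^7.
That is 7 + 1 = 8 coefficients in total.

8


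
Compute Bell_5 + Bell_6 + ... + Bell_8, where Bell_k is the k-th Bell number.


Recall Bell_k counts set partitions of a k-set (with Bell_0 = 1 by convention).
Bell_5 through Bell_8: 52, 203, 877, 4140
Sum = 52 + 203 + 877 + 4140 = 5272.

5272


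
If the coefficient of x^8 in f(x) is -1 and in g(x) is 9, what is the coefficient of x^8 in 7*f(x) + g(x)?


Scalar multiplication scales coefficients: 7 * -1 = -7.
Then add the g coefficient: -7 + 9
= 2

2


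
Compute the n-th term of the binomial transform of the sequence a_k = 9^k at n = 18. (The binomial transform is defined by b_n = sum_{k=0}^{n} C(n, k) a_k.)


With a_k = 9^k, b_n = sum_{k=0}^{n} C(n, k) 9^k = (1 + 9)^n by the binomial theorem.
For n = 18: (1 + 9)^18 = 10^18 = 1000000000000000000.

1000000000000000000


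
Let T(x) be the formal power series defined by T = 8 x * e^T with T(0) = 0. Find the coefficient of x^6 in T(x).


Apply the Lagrange inversion formula: if T = 8 x * phi(T) with phi(t) = e^t, then
[x^n] T = 8^n * (1/n) [t^(n-1)] phi(t)^n = 8^n * (1/n) [t^(n-1)] e^(n t) = 8^n * (1/n) * n^(n-1) / (n-1)! = 8^n * n^(n-1) / n!.
When c = 1 this is the Cayley count of rooted labeled trees on n vertices, divided by n!.
For n = 6: 8^6 * 6^5 / 6! = 262144 * 7776/720 = 14155776/5.

14155776/5


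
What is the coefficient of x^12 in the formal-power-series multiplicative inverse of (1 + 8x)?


The inverse is 1/(1 + 8x). Apply the geometric identity 1/(1 - y) = sum_{k>=0} y^k with y = -8x:
1/(1 + 8x) = sum_{k>=0} (-8)^k x^k.
So the coefficient of x^12 is (-8)^12 = 68719476736.

68719476736


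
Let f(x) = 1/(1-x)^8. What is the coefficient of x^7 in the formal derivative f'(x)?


Differentiate: d/dx [ 1/(1-x)^r ] = r / (1-x)^(r+1).
Here r = 8, so f'(x) = 8 / (1-x)^9.
The expansion of 1/(1-x)^(r+1) has coefficient of x^n equal to C(n+r, r).
So the coefficient of x^7 in f'(x) is
8 * C(15, 8) = 8 * 6435 = 51480

51480


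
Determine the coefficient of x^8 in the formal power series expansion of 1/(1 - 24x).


The geometric series identity gives 1/(1 - c x) = sum_{k>=0} c^k x^k, so the coefficient of x^k is c^k.
Here c = 24 and k = 8.
Computing: 24^8 = 110075314176

110075314176


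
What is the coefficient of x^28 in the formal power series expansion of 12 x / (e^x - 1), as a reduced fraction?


The exponential generating function for Bernoulli numbers is
x / (e^x - 1) = sum_{k>=0} B_k x^k / k!.
So the coefficient of x^28 in 12 x / (e^x - 1) is 12 B_28 / 28!.
Computing: B_28 = -23749461029/870, 28! = 304888344611713860501504000000, giving
12 * -23749461029/870 / 304888344611713860501504000000 = -3392780147/3157772140621322126622720000000.

-3392780147/3157772140621322126622720000000


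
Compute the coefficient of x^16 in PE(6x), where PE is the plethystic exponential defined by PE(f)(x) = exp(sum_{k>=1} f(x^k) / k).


With f(x) = 6x, the exponent is sum_{k>=1} 6 x^k / k = 6 * (-ln(1 - x)). Exponentiating:
PE(6x) = exp(-6 ln(1 - x)) = 1/(1 - x)^6.
By the negative binomial expansion, [x^n] 1/(1 - x)^6 = C(n + 5, 5).
For n = 16: C(21, 5) = 20349.

20349


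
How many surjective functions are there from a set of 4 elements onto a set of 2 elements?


By inclusion-exclusion on which target elements are missed, the number of surjections from an n-set onto a k-set is
surj(n, k) = sum_{j=0}^{k} (-1)^j C(k, j) (k - j)^n.
Equivalently surj(n, k) = k! * S(n, k), where S(n, k) is the Stirling number of the second kind.
For n = 4, k = 2:
S(4, 2) = 7, so
surj = 2! * 7 = 2 * 7 = 14.

14


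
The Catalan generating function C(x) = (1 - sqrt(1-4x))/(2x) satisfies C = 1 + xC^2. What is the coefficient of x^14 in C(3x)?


Substituting x -> 3x scales the n-th coefficient by 3^n, so [x^14] C(3x) = 3^14 * C_14.
C_14 = C(2*14, 14)/(15) = 40116600/15 = 2674440.
So 3^14 * 2674440 = 4782969 * 2674440 = 12791763612360.

12791763612360


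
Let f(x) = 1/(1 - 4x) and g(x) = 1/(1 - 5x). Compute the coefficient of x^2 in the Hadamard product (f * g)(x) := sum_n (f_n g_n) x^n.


f has coefficients f_k = 4^k and g has coefficients g_k = 5^k, so the Hadamard product has coefficient (f*g)_k = 4^k * 5^k = 20^k.
For k = 2: 20^2 = 400.

400


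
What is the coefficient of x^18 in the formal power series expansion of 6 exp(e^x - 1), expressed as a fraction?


exp(e^x - 1) is the exponential generating function for the Bell numbers Bell_k: exp(e^x - 1) = sum_{k>=0} Bell_k x^k / k!.
So the coefficient of x^18 in 6 exp(e^x - 1) is 6 Bell_18 / 18!.
Computing: Bell_18 = 682076806159 and 18! = 6402373705728000, giving
6 * 682076806159/6402373705728000 = 97439543737/152437469184000.

97439543737/152437469184000


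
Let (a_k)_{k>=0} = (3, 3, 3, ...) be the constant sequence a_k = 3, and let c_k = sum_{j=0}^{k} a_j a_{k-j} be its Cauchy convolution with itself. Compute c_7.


Since a_j = 3 for all j >= 0, the convolution sum becomes
c_k = sum_{j=0}^{k} 3 * 3 = 9 * (k + 1).
Equivalently, the generating function of (a_k) is 3/(1 - x) and its square is 9/(1 - x)^2 = sum_{k>=0} 9(k + 1) x^k.
For k = 7: 9 * 8 = 72.

72


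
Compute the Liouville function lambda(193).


The Liouville function is lambda(k) = (-1)^Omega(k), where Omega(k) counts the prime factors of k with multiplicity.
Factoring: 193 = 193, so Omega(193) = 1.
lambda(193) = (-1)^1 = -1.

-1


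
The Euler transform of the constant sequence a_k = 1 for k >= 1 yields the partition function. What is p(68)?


The Euler transform converts the sequence a_k = 1 into the number of integer partitions.
Using the recurrence or dynamic programming:
p(68) = 3087735

3087735


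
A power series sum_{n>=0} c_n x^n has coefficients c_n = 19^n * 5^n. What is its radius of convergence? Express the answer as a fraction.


By the root test (Cauchy-Hadamard), the radius is R = 1 / limsup_n |c_n|^(1/n).
Here |c_n|^(1/n) = (19^n * 5^n)^(1/n) = 19 * 5 = 95 for all n.
So R = 1/95 = 1/95.

1/95


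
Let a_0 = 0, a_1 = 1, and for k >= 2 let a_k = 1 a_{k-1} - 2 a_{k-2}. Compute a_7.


Iterating the recurrence forward:
a_0 = 0
a_1 = 1
a_2 = 1*1 - 2*0 = 1
a_3 = 1*1 - 2*1 = -1
a_4 = 1*-1 - 2*1 = -3
a_5 = 1*-3 - 2*-1 = -1
a_6 = 1*-1 - 2*-3 = 5
a_7 = 1*5 - 2*-1 = 7
So a_7 = 7.

7


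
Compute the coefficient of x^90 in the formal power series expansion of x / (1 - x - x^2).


Let f(x) = sum_{k>=0} a_k x^k. Multiplying f(x) * (1 - x - x^2) = x and matching coefficients gives a_0 = 0, a_1 = 1, and a_k = a_{k-1} + a_{k-2} for k >= 2. These are the Fibonacci numbers F_k.
Iterating from F_0 = 0, F_1 = 1:
F_0=0, F_1=1, F_2=1, F_3=2, F_4=3, F_5=5, F_6=8, F_7=13, F_8=21, F_9=34, ...
F_90 = 2880067194370816120.

2880067194370816120


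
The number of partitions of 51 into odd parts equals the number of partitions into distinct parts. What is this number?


Computing partitions of 51 into odd parts (1, 3, 5, ...):
Using the generating function prod_{k>=0} 1/(1-x^(2k+1)),
the count is 4097

4097


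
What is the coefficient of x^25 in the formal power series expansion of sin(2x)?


The Maclaurin series is sin(t) = sum_{k>=0} (-1)^k t^(2k+1) / (2k+1)!, so substituting t = 2x, only odd powers of x are nonzero, with coefficient of x^(2k+1) equal to (-1)^k 2^(2k+1) / (2k+1)!.
Write 25 = 2*12 + 1, giving the coefficient (-1)^12 * 2^25 / 25! = 33554432/15511210043330985984000000 = 8/3698160658676859375.

8/3698160658676859375


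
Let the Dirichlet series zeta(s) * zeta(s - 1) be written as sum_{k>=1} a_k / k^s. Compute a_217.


Convolution gives a_k = sum_{d | k} d * 1 = sum_{d | k} d = sigma(k), the sum of positive divisors of k.
For k = 217, the divisors are 1, 7, 31, 217, so
sigma(217) = 1 + 7 + 31 + 217 = 256.

256


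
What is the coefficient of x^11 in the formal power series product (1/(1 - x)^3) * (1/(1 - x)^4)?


Combine the factors: (1/(1 - x)^3) * (1/(1 - x)^4) = 1/(1 - x)^7.
Then use 1/(1 - x)^r = sum_{k>=0} C(k + r - 1, r - 1) x^k with r = 7 and k = 11:
C(17, 6) = 12376.

12376


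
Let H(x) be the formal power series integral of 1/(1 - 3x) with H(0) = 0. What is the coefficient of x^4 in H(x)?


1/(1 - 3x) = sum_{k>=0} 3^k x^k. Integrating termwise with H(0) = 0:
H(x) = sum_{k>=0} 3^k x^(k+1) / (k+1) = sum_{m>=1} 3^(m-1) x^m / m.
For m = 4: 3^3/4 = 27/4 = 27/4.

27/4


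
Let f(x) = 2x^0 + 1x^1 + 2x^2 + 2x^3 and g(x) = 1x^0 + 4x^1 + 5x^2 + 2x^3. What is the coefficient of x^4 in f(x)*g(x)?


Cauchy product at x^4:
1*2 + 2*5 + 2*4
= 20

20


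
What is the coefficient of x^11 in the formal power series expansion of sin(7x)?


The Maclaurin series is sin(t) = sum_{k>=0} (-1)^k t^(2k+1) / (2k+1)!, so substituting t = 7x, only odd powers of x are nonzero, with coefficient of x^(2k+1) equal to (-1)^k 7^(2k+1) / (2k+1)!.
Write 11 = 2*5 + 1, giving the coefficient (-1)^5 * 7^11 / 11! = -1977326743/39916800 = -282475249/5702400.

-282475249/5702400


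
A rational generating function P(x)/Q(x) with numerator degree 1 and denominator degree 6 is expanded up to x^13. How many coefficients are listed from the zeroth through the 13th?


Expanding up to x^13 gives the coefficients for x^0, x^1, ..., x^13.
That is 13 + 1 = 14 coefficients in total.

14


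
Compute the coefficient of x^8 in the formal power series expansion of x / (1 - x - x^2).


Let f(x) = sum_{k>=0} a_k x^k. Multiplying f(x) * (1 - x - x^2) = x and matching coefficients gives a_0 = 0, a_1 = 1, and a_k = a_{k-1} + a_{k-2} for k >= 2. These are the Fibonacci numbers F_k.
Iterating from F_0 = 0, F_1 = 1:
F_0=0, F_1=1, F_2=1, F_3=2, F_4=3, F_5=5, F_6=8, F_7=13, F_8=21
F_8 = 21.

21


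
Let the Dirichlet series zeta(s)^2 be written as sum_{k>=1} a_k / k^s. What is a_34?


The Dirichlet convolution of the constant function 1 with itself gives (1 * 1)(k) = sum_{d | k} 1 = d(k), the number of positive divisors of k.
Since zeta(s) = sum_{k>=1} 1/k^s, we have zeta(s)^2 = sum_{k>=1} d(k)/k^s, so a_k = d(k).
For k = 34: the divisors are 1, 2, 17, 34.
Count = 4.

4


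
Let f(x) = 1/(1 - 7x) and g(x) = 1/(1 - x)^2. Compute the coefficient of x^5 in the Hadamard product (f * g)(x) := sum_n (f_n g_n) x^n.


f has coefficients f_k = 7^k. For g = 1/(1 - x)^2 the coefficient is g_k = C(k + 1, 1) = k + 1. The Hadamard coefficient is (f * g)_k = 7^k * (k + 1).
For k = 5: 7^5 * 6 = 16807 * 6 = 100842.

100842


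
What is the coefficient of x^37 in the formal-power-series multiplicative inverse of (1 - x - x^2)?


Let the inverse be f(x) = sum_{k>=0} a_k x^k. From f(x) * (1 - x - x^2) = 1 and matching coefficients:
 x^0: a_0 = 1.
 x^1: a_1 - a_0 = 0, so a_1 = 1.
 x^k (k >= 2): a_k - a_{k-1} - a_{k-2} = 0, i.e. a_k = a_{k-1} + a_{k-2}.
This is the Fibonacci-type recurrence shifted so that a_0 = a_1 = 1.
Iterating: a_0=1, a_1=1, a_2=2, a_3=3, a_4=5, a_5=8, a_6=13, a_7=21, a_8=34, a_9=55, ...
a_37 = 39088169.

39088169


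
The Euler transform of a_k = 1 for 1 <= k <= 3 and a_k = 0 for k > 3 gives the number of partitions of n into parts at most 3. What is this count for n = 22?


Partitions of 22 into parts at most 3:
Using generating function (1-x)^(-1)(1-x^2)^(-1)(1-x^3)^(-1),
the coefficient of x^22 = 52

52


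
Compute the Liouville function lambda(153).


The Liouville function is lambda(k) = (-1)^Omega(k), where Omega(k) counts the prime factors of k with multiplicity.
Factoring: 153 = 3 * 3 * 17, so Omega(153) = 3.
lambda(153) = (-1)^3 = -1.

-1


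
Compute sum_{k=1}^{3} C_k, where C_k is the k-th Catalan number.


C_1 through C_3: 1, 2, 5
Sum = 1 + 2 + 5
= 8

8


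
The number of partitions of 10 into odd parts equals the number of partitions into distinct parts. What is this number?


Computing partitions of 10 into odd parts (1, 3, 5, ...):
Using the generating function prod_{k>=0} 1/(1-x^(2k+1)),
the count is 10

10


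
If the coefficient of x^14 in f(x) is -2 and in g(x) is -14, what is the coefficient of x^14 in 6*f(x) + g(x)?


Scalar multiplication scales coefficients: 6 * -2 = -12.
Then add the g coefficient: -12 + -14
= -26

-26


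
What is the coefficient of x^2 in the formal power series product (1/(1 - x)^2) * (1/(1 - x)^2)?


Combine the factors: (1/(1 - x)^2) * (1/(1 - x)^2) = 1/(1 - x)^4.
Then use 1/(1 - x)^r = sum_{k>=0} C(k + r - 1, r - 1) x^k with r = 4 and k = 2:
C(5, 3) = 10.

10


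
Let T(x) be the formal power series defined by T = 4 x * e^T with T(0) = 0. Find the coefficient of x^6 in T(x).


Apply the Lagrange inversion formula: if T = 4 x * phi(T) with phi(t) = e^t, then
[x^n] T = 4^n * (1/n) [t^(n-1)] phi(t)^n = 4^n * (1/n) [t^(n-1)] e^(n t) = 4^n * (1/n) * n^(n-1) / (n-1)! = 4^n * n^(n-1) / n!.
When c = 1 this is the Cayley count of rooted labeled trees on n vertices, divided by n!.
For n = 6: 4^6 * 6^5 / 6! = 4096 * 7776/720 = 221184/5.

221184/5


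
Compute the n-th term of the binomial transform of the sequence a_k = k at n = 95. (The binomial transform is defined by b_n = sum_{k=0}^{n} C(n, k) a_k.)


With a_k = k, b_n = sum_{k=0}^{n} C(n, k) k. Using k * C(n, k) = n * C(n-1, k-1) gives b_n = n * sum_{k>=1} C(n-1, k-1) = n * 2^(n-1).
For n = 95: 95 * 2^94 = 95 * 19807040628566084398385987584 = 1881668859713778017846668820480.

1881668859713778017846668820480


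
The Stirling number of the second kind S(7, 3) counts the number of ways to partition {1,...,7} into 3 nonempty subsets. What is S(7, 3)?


Using the explicit formula S(n,k) = (1/k!) sum_{j=0}^{k} (-1)^(k-j) C(k,j) j^n:
S(7, 3) = 301
Equivalently, S(n,k) is n! times the coefficient of x^n in the EGF (e^x - 1)^k / k!.

301


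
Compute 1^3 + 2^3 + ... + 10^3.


This power sum has a closed form given by Faulhaber's formula
sum_{k=1}^{m} k^p = (1 / (p + 1)) * sum_{j=0}^{p} C(p + 1, j) B_j m^(p + 1 - j),
but for small m direct computation is fastest:
1 + 8 + 27 + 64 + 125 + 216 + 343 + 512 + 729 + 1000 = 3025.

3025


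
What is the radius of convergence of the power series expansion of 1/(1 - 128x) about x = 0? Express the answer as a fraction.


Expanding 1/(1 - 128x) = sum_{k>=0} 128^k x^k, the series converges when |128x| < 1, i.e., |x| < 1/128.
So the radius of convergence is 1/128 = 1/128.

1/128


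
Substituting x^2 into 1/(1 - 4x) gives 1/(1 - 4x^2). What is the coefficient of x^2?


The coefficient of x^(2m) in 1/(1 - 4x^2) is 4^m.
With n = 2 = 2*1, the coefficient is 4^1 = 4.

4


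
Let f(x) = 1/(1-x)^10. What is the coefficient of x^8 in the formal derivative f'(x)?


Differentiate: d/dx [ 1/(1-x)^r ] = r / (1-x)^(r+1).
Here r = 10, so f'(x) = 10 / (1-x)^11.
The expansion of 1/(1-x)^(r+1) has coefficient of x^n equal to C(n+r, r).
So the coefficient of x^8 in f'(x) is
10 * C(18, 10) = 10 * 43758 = 437580

437580


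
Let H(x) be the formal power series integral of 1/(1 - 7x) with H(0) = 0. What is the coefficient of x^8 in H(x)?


1/(1 - 7x) = sum_{k>=0} 7^k x^k. Integrating termwise with H(0) = 0:
H(x) = sum_{k>=0} 7^k x^(k+1) / (k+1) = sum_{m>=1} 7^(m-1) x^m / m.
For m = 8: 7^7/8 = 823543/8 = 823543/8.

823543/8


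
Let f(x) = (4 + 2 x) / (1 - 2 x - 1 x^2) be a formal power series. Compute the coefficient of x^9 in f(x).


Write f(x) = sum_{k>=0} a_k x^k. Multiplying both sides by 1 - 2 x - 1 x^2 gives
(1 - 2 x - 1 x^2) sum_{k>=0} a_k x^k = 4 + 2 x.
Matching coefficients:
 x^0: a_0 = 4
 x^1: a_1 - 2 a_0 = 2  =>  a_1 = 2*4 + 2 = 10
 x^k (k >= 2): a_k = 2 a_{k-1} + 1 a_{k-2}.
Iterating: a_2 = 24, a_3 = 58, a_4 = 140, a_5 = 338, a_6 = 816, a_7 = 1970, a_8 = 4756, a_9 = 11482.
So the coefficient of x^9 is 11482.

11482


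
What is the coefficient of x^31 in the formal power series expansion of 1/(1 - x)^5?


The negative binomial / multiset identity is
1/(1 - x)^r = sum_{k>=0} C(k + r - 1, r - 1) x^k.
Here r = 5 and k = 31, so the coefficient is
C(31 + 4, 4) = C(35, 4)
= 52360

52360


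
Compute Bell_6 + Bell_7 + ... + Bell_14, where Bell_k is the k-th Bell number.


Recall Bell_k counts set partitions of a k-set (with Bell_0 = 1 by convention).
Bell_6 through Bell_14: 203, 877, 4140, 21147, 115975, 678570, 4213597, 27644437, 190899322
Sum = 203 + 877 + 4140 + 21147 + 115975 + 678570 + 4213597 + 27644437 + 190899322 = 223578268.

223578268


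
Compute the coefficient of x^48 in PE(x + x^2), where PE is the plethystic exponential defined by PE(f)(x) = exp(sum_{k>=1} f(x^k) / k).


With f(x) = x + x^2, the exponent is sum_{k>=1} (x^k + x^(2k)) / k = -ln(1 - x) - ln(1 - x^2). Exponentiating:
PE(x + x^2) = 1 / ((1 - x)(1 - x^2)).
This is the generating function for partitions of n into parts of size 1 or 2. The number of 2's can be any j in 0..24, and the rest are 1's, so
[x^48] = floor(48/2) + 1 = 25.

25


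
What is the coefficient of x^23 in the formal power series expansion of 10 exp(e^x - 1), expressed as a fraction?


exp(e^x - 1) is the exponential generating function for the Bell numbers Bell_k: exp(e^x - 1) = sum_{k>=0} Bell_k x^k / k!.
So the coefficient of x^23 in 10 exp(e^x - 1) is 10 Bell_23 / 23!.
Computing: Bell_23 = 44152005855084346 and 23! = 25852016738884976640000, giving
10 * 44152005855084346/25852016738884976640000 = 22076002927542173/1292600836944248832000.

22076002927542173/1292600836944248832000


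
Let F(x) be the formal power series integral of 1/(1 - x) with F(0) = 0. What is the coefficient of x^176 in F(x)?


1/(1 - x) = sum_{k>=0} x^k. Integrating termwise and using F(0) = 0 gives
F(x) = sum_{k>=0} x^(k+1) / (k+1) = sum_{m>=1} x^m / m = -ln(1 - x).
So the coefficient of x^176 is 1/176 = 1/176.

1/176


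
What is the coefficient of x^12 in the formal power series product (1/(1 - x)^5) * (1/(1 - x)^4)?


Combine the factors: (1/(1 - x)^5) * (1/(1 - x)^4) = 1/(1 - x)^9.
Then use 1/(1 - x)^r = sum_{k>=0} C(k + r - 1, r - 1) x^k with r = 9 and k = 12:
C(20, 8) = 125970.

125970


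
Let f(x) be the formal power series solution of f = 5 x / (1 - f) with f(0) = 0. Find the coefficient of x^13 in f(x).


Apply Lagrange inversion: f = 5 x * phi(f) with phi(t) = 1/(1 - t), so
[x^n] f = 5^n * (1/n) [t^(n-1)] phi(t)^n = 5^n * (1/n) [t^(n-1)] (1 - t)^(-n) = 5^n * (1/n) C(2n - 2, n - 1) = 5^n * C_{n-1}.
For n = 13: C_12 = C(24, 12) / 13 = 2704156/13 = 208012.
With the 5^13 = 1220703125 factor, the coefficient is 1220703125 * 208012 = 253920898437500.

253920898437500


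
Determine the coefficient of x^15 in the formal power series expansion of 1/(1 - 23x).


The geometric series identity gives 1/(1 - c x) = sum_{k>=0} c^k x^k, so the coefficient of x^k is c^k.
Here c = 23 and k = 15.
Computing: 23^15 = 266635235464391245607

266635235464391245607


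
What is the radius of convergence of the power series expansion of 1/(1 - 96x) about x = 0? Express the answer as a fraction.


Expanding 1/(1 - 96x) = sum_{k>=0} 96^k x^k, the series converges when |96x| < 1, i.e., |x| < 1/96.
So the radius of convergence is 1/96 = 1/96.

1/96


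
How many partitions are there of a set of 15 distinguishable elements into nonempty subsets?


Bell_15 can be computed from the Bell triangle or from Dobinski's identity Bell_n = (1/e) * sum_{k>=0} k^n / k!.
Computing Bell_15 = 1382958545.

1382958545


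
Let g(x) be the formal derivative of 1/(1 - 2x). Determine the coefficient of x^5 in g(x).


Differentiate termwise: d/dx sum_{k>=0} 2^k x^k = sum_{k>=1} k 2^k x^(k-1) = sum_{j>=0} (j+1) 2^(j+1) x^j.
Equivalently, d/dx [1/(1 - 2x)] = 2/(1 - 2x)^2.
For j = 5: 6 * 2^6 = 6 * 64 = 384.

384


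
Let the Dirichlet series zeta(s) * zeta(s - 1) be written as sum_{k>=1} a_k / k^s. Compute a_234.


Convolution gives a_k = sum_{d | k} d * 1 = sum_{d | k} d = sigma(k), the sum of positive divisors of k.
For k = 234, the divisors are 1, 2, 3, 6, 9, 13, 18, 26, 39, 78, 117, 234, so
sigma(234) = 1 + 2 + 3 + 6 + 9 + 13 + 18 + 26 + 39 + 78 + 117 + 234 = 546.

546


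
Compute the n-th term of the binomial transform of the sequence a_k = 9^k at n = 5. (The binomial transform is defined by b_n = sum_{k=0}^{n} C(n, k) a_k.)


With a_k = 9^k, b_n = sum_{k=0}^{n} C(n, k) 9^k = (1 + 9)^n by the binomial theorem.
For n = 5: (1 + 9)^5 = 10^5 = 100000.

100000


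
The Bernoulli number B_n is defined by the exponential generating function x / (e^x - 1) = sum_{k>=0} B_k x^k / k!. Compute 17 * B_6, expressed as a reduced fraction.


Bernoulli numbers can also be computed recursively via B_0 = 1 and sum_{j=0}^{m} C(m+1, j) B_j = 0 for m >= 1. Odd-index Bernoulli numbers vanish for k >= 3.
Computing B_6 = 1/42, so 17 * B_6 = 17 * 1/42 = 17/42.

17/42


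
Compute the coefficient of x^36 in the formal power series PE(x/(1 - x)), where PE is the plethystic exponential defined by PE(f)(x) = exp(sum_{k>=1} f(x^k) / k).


For f(x) = x/(1 - x) we have
sum_{k>=1} f(x^k) / k = sum_{k>=1} (1/k) * x^k / (1 - x^k) = sum_{k, m >= 1} x^(k m) / k,
which after exponentiating simplifies to
PE(x/(1 - x)) = prod_{k>=1} 1 / (1 - x^k).
This is the generating function for the partition function p(n), so the coefficient of x^36 is p(36).
Computing p(36) by dynamic programming over parts 1, 2, ..., 36: p(36) = 17977.

17977


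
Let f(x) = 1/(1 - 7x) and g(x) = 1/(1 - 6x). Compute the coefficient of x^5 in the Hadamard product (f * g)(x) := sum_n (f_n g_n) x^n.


f has coefficients f_k = 7^k and g has coefficients g_k = 6^k, so the Hadamard product has coefficient (f*g)_k = 7^k * 6^k = 42^k.
For k = 5: 42^5 = 130691232.

130691232


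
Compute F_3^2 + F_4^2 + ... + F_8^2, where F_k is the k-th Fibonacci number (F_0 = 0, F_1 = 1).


There is a standard identity sum_{k=0}^{N} F_k^2 = F_N * F_{N+1} (proved inductively from the telescoping relation F_k^2 = F_k F_{k+1} - F_{k-1} F_k). Then
sum_{k=3}^{8} F_k^2 = F_8 F_9 - F_2 F_3.
Computing: F_8 = 21, F_9 = 34, F_2 = 1, F_3 = 2.
Sum = 21 * 34 - 1 * 2 = 712.

712


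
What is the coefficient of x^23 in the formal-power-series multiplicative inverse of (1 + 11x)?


The inverse is 1/(1 + 11x). Apply the geometric identity 1/(1 - y) = sum_{k>=0} y^k with y = -11x:
1/(1 + 11x) = sum_{k>=0} (-11)^k x^k.
So the coefficient of x^23 is (-11)^23 = -895430243255237372246531.

-895430243255237372246531


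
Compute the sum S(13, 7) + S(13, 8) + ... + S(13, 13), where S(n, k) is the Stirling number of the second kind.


By definition, S(n, k) counts partitions of an n-set into exactly k nonempty blocks.
Computing row n = 13 for k = 7..13:
S(13, k): 5715424, 1899612, 359502, 39325, 2431, 78, 1
Sum = 8016373.

8016373


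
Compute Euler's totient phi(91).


phi(n) counts integers in [1, n] coprime to n. Using the multiplicative formula phi(n) = n * prod_{p | n} (1 - 1/p):
91 = 7 * 13, so
phi(91) = 91 * (1 - 1/7) * (1 - 1/13) = 72.

72


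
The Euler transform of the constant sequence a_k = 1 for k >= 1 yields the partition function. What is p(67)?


The Euler transform converts the sequence a_k = 1 into the number of integer partitions.
Using the recurrence or dynamic programming:
p(67) = 2679689

2679689


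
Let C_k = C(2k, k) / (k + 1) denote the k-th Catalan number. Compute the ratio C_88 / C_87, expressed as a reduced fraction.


Using C_k = (2k)! / (k! (k+1)!), the ratio C_{k+1}/C_k simplifies to
C_{k+1}/C_k = [(2k+2)! / ((k+1)! (k+2)!)] * [k! (k+1)! / (2k)!]
 = (2k+2)(2k+1) / ((k+1)(k+2)) = 2(2k+1) / (k+2).
For k = 87: 2(2*87 + 1) / (87 + 2) = 350/89 = 350/89.

350/89


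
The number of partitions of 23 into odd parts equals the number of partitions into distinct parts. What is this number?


Computing partitions of 23 into odd parts (1, 3, 5, ...):
Using the generating function prod_{k>=0} 1/(1-x^(2k+1)),
the count is 104

104


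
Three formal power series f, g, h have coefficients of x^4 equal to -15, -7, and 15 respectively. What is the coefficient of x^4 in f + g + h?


Series addition is componentwise:
-15 + -7 + 15
= -7

-7


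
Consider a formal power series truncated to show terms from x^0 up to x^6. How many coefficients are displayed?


From x^0 to x^6 inclusive, the count is 6 - 0 + 1 = 7.

7


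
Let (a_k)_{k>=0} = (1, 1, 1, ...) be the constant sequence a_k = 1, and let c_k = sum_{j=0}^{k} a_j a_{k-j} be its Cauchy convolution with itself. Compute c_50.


Since a_j = 1 for all j >= 0, the convolution sum becomes
c_k = sum_{j=0}^{k} 1 * 1 = 1 * (k + 1).
Equivalently, the generating function of (a_k) is 1/(1 - x) and its square is 1/(1 - x)^2 = sum_{k>=0} 1(k + 1) x^k.
For k = 50: 1 * 51 = 51.

51


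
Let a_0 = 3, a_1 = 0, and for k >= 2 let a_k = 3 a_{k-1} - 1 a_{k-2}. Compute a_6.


Iterating the recurrence forward:
a_0 = 3
a_1 = 0
a_2 = 3*0 - 1*3 = -3
a_3 = 3*-3 - 1*0 = -9
a_4 = 3*-9 - 1*-3 = -24
a_5 = 3*-24 - 1*-9 = -63
a_6 = 3*-63 - 1*-24 = -165
So a_6 = -165.

-165


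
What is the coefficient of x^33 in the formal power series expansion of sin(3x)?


The Maclaurin series is sin(t) = sum_{k>=0} (-1)^k t^(2k+1) / (2k+1)!, so substituting t = 3x, only odd powers of x are nonzero, with coefficient of x^(2k+1) equal to (-1)^k 3^(2k+1) / (2k+1)!.
Write 33 = 2*16 + 1, giving the coefficient (-1)^16 * 3^33 / 33! = 5559060566555523/8683317618811886495518194401280000000 = 387420489/605155334745140274135040000000.

387420489/605155334745140274135040000000


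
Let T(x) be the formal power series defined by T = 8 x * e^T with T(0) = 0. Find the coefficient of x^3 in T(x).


Apply the Lagrange inversion formula: if T = 8 x * phi(T) with phi(t) = e^t, then
[x^n] T = 8^n * (1/n) [t^(n-1)] phi(t)^n = 8^n * (1/n) [t^(n-1)] e^(n t) = 8^n * (1/n) * n^(n-1) / (n-1)! = 8^n * n^(n-1) / n!.
When c = 1 this is the Cayley count of rooted labeled trees on n vertices, divided by n!.
For n = 3: 8^3 * 3^2 / 3! = 512 * 9/6 = 768.

768


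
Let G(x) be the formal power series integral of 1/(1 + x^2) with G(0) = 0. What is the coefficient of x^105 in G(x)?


1/(1 + x^2) = sum_{j>=0} (-1)^j x^(2j). Integrating termwise with G(0) = 0:
G(x) = sum_{j>=0} (-1)^j x^(2j+1) / (2j+1) = arctan(x).
Only odd powers are nonzero. For x^105 write 105 = 2*52 + 1, giving
(-1)^52 / 105 = 1/105 = 1/105.

1/105


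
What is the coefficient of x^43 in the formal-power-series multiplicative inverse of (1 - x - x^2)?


Let the inverse be f(x) = sum_{k>=0} a_k x^k. From f(x) * (1 - x - x^2) = 1 and matching coefficients:
 x^0: a_0 = 1.
 x^1: a_1 - a_0 = 0, so a_1 = 1.
 x^k (k >= 2): a_k - a_{k-1} - a_{k-2} = 0, i.e. a_k = a_{k-1} + a_{k-2}.
This is the Fibonacci-type recurrence shifted so that a_0 = a_1 = 1.
Iterating: a_0=1, a_1=1, a_2=2, a_3=3, a_4=5, a_5=8, a_6=13, a_7=21, a_8=34, a_9=55, ...
a_43 = 701408733.

701408733


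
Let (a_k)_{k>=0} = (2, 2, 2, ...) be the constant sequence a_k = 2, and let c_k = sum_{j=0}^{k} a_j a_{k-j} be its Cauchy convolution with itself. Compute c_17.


Since a_j = 2 for all j >= 0, the convolution sum becomes
c_k = sum_{j=0}^{k} 2 * 2 = 4 * (k + 1).
Equivalently, the generating function of (a_k) is 2/(1 - x) and its square is 4/(1 - x)^2 = sum_{k>=0} 4(k + 1) x^k.
For k = 17: 4 * 18 = 72.

72


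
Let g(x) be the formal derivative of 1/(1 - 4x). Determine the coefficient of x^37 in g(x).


Differentiate termwise: d/dx sum_{k>=0} 4^k x^k = sum_{k>=1} k 4^k x^(k-1) = sum_{j>=0} (j+1) 4^(j+1) x^j.
Equivalently, d/dx [1/(1 - 4x)] = 4/(1 - 4x)^2.
For j = 37: 38 * 4^38 = 38 * 75557863725914323419136 = 2871198821584744289927168.

2871198821584744289927168


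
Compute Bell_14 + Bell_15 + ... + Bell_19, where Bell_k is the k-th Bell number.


Recall Bell_k counts set partitions of a k-set (with Bell_0 = 1 by convention).
Bell_14 through Bell_19: 190899322, 1382958545, 10480142147, 82864869804, 682076806159, 5832742205057
Sum = 190899322 + 1382958545 + 10480142147 + 82864869804 + 682076806159 + 5832742205057 = 6609737881034.

6609737881034


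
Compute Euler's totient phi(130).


phi(n) counts integers in [1, n] coprime to n. Using the multiplicative formula phi(n) = n * prod_{p | n} (1 - 1/p):
130 = 2 * 5 * 13, so
phi(130) = 130 * (1 - 1/2) * (1 - 1/5) * (1 - 1/13) = 48.

48


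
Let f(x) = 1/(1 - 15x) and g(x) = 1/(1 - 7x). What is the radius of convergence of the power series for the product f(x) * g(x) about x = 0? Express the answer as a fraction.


The radius of 1/(1 - 15x) is 1/15 (nearest singularity at x = 1/15), and the radius of 1/(1 - 7x) is 1/7.
The product f(x)*g(x) = 1/((1 - 15x)(1 - 7x)) has singularities at both 1/15 and 1/7, so its radius of convergence is the distance to the nearest one:
min(1/15, 1/7) = 1/15.

1/15


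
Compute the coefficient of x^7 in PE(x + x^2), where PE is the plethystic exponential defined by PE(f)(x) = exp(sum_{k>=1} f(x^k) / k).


With f(x) = x + x^2, the exponent is sum_{k>=1} (x^k + x^(2k)) / k = -ln(1 - x) - ln(1 - x^2). Exponentiating:
PE(x + x^2) = 1 / ((1 - x)(1 - x^2)).
This is the generating function for partitions of n into parts of size 1 or 2. The number of 2's can be any j in 0..3, and the rest are 1's, so
[x^7] = floor(7/2) + 1 = 4.

4


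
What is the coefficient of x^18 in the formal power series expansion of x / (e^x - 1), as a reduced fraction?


The exponential generating function for Bernoulli numbers is
x / (e^x - 1) = sum_{k>=0} B_k x^k / k!.
So the coefficient of x^18 in x / (e^x - 1) is B_18 / 18!.
Computing: B_18 = 43867/798, 18! = 6402373705728000, giving
43867/798 / 6402373705728000 = 43867/5109094217170944000.

43867/5109094217170944000


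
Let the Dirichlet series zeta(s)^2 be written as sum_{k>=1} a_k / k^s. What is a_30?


The Dirichlet convolution of the constant function 1 with itself gives (1 * 1)(k) = sum_{d | k} 1 = d(k), the number of positive divisors of k.
Since zeta(s) = sum_{k>=1} 1/k^s, we have zeta(s)^2 = sum_{k>=1} d(k)/k^s, so a_k = d(k).
For k = 30: the divisors are 1, 2, 3, 5, 6, 10, 15, 30.
Count = 8.

8


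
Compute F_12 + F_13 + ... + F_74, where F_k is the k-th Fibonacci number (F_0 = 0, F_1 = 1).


Use the identity sum_{k=0}^{N} F_k = F_{N+2} - 1 (which follows from F_{k+2} - F_{k+1} = F_k). Then
sum_{k=12}^{74} F_k = (F_{76} - 1) - (F_{13} - 1) = F_{76} - F_{13}.
Computing: F_{76} = 3416454622906707, F_{13} = 233, so
Sum = 3416454622906707 - 233 = 3416454622906474.

3416454622906474


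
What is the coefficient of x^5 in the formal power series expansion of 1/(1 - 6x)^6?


The general identity 1/(1 - c x)^r = sum_{k>=0} c^k C(k + r - 1, r - 1) x^k follows by substituting y = c x into 1/(1 - y)^r = sum_{k>=0} C(k + r - 1, r - 1) y^k.
For c = 6, r = 6, k = 5:
6^5 * C(10, 5) = 7776 * 252 = 1959552.

1959552


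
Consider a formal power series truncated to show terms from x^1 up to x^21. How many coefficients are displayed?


From x^1 to x^21 inclusive, the count is 21 - 1 + 1 = 21.

21


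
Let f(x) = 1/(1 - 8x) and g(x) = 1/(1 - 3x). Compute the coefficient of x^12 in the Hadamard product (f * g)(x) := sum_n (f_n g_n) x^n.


f has coefficients f_k = 8^k and g has coefficients g_k = 3^k, so the Hadamard product has coefficient (f*g)_k = 8^k * 3^k = 24^k.
For k = 12: 24^12 = 36520347436056576.

36520347436056576
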